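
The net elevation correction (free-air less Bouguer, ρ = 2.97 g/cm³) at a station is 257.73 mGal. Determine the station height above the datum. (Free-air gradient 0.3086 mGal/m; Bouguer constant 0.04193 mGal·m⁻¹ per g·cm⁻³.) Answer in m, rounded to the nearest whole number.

Combined gradient = 0.3086 − 0.04193 × 2.97 = 0.1840679 mGal/m
h = 257.73 / 0.1840679 = 1400.19 m

1400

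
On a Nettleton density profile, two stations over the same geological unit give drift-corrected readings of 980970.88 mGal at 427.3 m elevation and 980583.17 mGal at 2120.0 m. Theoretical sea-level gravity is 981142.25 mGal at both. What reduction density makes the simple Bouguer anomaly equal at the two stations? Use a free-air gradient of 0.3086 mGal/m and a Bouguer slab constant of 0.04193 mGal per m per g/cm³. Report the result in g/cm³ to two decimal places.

1.90

Δg_obs = 980583.17 − 980970.88 = -387.71 mGal over Δh = 2120.0 − 427.3 = 1692.7 m
Equal Bouguer anomalies ⇒ Δg_obs + (0.3086 − 0.04193ρ)·Δh = 0
0.3086 − 0.04193ρ = −Δg_obs/Δh = 0.22905
ρ = (0.3086 − 0.22905) / 0.04193 = 1.90 g/cm³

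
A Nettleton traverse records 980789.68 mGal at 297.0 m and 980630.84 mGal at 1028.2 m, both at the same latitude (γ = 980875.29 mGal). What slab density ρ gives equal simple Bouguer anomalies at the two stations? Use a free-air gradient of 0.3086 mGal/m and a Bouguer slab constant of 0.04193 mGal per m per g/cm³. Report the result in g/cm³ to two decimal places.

Δg_obs = 980630.84 − 980789.68 = -158.84 mGal over Δh = 1028.2 − 297.0 = 731.2 m
Equal Bouguer anomalies ⇒ Δg_obs + (0.3086 − 0.04193ρ)·Δh = 0
0.3086 − 0.04193ρ = −Δg_obs/Δh = 0.21723
ρ = (0.3086 − 0.21723) / 0.04193 = 2.18 g/cm³

2.18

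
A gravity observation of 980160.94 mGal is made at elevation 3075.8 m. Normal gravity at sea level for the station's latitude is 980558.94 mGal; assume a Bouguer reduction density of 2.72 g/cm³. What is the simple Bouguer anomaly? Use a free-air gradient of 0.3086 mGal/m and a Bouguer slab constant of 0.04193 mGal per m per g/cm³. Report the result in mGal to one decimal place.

Free-air correction = 0.3086 × 3075.8 = 949.19 mGal
Free-air anomaly = 980160.94 − 980558.94 + (949.19) = 551.19 mGal
Bouguer slab correction = 0.04193 × 2.72 × 3075.8 = 350.79 mGal
Simple Bouguer anomaly = 551.19 − (350.79) = 200.40 mGal

200.4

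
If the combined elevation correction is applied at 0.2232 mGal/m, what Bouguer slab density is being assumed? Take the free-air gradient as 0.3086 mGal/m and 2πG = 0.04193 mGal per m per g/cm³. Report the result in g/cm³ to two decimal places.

0.2232 = 0.3086 − 0.04193 × ρ
ρ = (0.3086 − 0.2232) / 0.04193 = 2.04 g/cm³

2.04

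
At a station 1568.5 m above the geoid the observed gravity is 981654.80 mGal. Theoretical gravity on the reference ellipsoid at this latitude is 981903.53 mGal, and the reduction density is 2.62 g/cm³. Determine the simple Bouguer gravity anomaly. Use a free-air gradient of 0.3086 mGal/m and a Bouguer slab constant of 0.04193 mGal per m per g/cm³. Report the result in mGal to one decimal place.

Free-air correction = 0.3086 × 1568.5 = 484.04 mGal
Free-air anomaly = 981654.80 − 981903.53 + (484.04) = 235.31 mGal
Bouguer slab correction = 0.04193 × 2.62 × 1568.5 = 172.31 mGal
Simple Bouguer anomaly = 235.31 − (172.31) = 63.00 mGal

63.0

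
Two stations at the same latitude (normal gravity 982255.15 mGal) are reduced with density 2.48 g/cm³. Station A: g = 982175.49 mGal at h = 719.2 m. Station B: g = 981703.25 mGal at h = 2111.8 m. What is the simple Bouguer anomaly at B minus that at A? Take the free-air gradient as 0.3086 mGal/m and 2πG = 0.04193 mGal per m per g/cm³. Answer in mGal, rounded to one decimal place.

-187.3

Δg_SB(A) = 982175.49 − 982255.15 + 0.3086×719.2 − 0.04193×2.48×719.2 = 67.50 mGal
Δg_SB(B) = 981703.25 − 982255.15 + 0.3086×2111.8 − 0.04193×2.48×2111.8 = -119.80 mGal
Difference = -119.80 − (67.50) = -187.30 mGal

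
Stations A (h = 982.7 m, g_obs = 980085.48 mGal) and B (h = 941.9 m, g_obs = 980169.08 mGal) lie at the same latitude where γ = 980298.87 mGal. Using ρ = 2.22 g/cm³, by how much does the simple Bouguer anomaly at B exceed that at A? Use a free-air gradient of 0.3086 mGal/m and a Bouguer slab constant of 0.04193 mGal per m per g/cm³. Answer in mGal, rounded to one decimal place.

Δg_SB(A) = 980085.48 − 980298.87 + 0.3086×982.7 − 0.04193×2.22×982.7 = -1.60 mGal
Δg_SB(B) = 980169.08 − 980298.87 + 0.3086×941.9 − 0.04193×2.22×941.9 = 73.20 mGal
Difference = 73.20 − (-1.60) = 74.80 mGal

74.8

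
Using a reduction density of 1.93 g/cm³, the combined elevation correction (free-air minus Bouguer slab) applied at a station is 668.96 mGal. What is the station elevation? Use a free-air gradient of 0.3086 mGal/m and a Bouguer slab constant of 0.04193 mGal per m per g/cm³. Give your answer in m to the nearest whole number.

Combined gradient = 0.3086 − 0.04193 × 1.93 = 0.2276751 mGal/m
h = 668.96 / 0.2276751 = 2938.22 m

2938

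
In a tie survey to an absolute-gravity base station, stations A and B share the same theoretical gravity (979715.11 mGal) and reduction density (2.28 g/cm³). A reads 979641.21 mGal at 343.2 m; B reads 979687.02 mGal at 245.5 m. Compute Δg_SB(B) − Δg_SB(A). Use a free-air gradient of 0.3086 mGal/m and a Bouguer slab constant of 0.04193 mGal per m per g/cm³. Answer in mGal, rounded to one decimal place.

Δg_SB(A) = 979641.21 − 979715.11 + 0.3086×343.2 − 0.04193×2.28×343.2 = -0.80 mGal
Δg_SB(B) = 979687.02 − 979715.11 + 0.3086×245.5 − 0.04193×2.28×245.5 = 24.20 mGal
Difference = 24.20 − (-0.80) = 25.00 mGal

25.0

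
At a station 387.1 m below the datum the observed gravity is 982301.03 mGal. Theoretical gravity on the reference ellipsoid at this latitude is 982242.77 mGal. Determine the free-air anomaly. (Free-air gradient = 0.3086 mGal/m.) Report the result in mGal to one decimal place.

-61.2

Free-air correction = 0.3086 × -387.1 = -119.46 mGal
Free-air anomaly = 982301.03 − 982242.77 + (-119.46) = -61.20 mGal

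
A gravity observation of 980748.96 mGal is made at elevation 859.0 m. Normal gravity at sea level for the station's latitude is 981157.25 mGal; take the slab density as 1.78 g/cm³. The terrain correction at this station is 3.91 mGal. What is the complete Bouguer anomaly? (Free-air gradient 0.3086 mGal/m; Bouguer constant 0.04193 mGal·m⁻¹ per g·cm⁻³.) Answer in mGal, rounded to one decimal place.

-203.4

Free-air correction = 0.3086 × 859.0 = 265.09 mGal
Free-air anomaly = 980748.96 − 981157.25 + (265.09) = -143.20 mGal
Bouguer slab correction = 0.04193 × 1.78 × 859.0 = 64.11 mGal
Simple Bouguer anomaly = -143.20 − (64.11) = -207.31 mGal
Complete Bouguer anomaly = -207.31 + 3.91 = -203.40 mGal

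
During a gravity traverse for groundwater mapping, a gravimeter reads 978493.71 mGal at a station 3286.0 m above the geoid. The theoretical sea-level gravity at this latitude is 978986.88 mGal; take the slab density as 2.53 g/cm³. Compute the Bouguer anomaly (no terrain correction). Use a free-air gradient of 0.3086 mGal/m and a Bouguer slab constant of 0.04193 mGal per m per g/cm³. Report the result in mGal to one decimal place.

Free-air correction = 0.3086 × 3286.0 = 1014.06 mGal
Free-air anomaly = 978493.71 − 978986.88 + (1014.06) = 520.89 mGal
Bouguer slab correction = 0.04193 × 2.53 × 3286.0 = 348.59 mGal
Simple Bouguer anomaly = 520.89 − (348.59) = 172.30 mGal

172.3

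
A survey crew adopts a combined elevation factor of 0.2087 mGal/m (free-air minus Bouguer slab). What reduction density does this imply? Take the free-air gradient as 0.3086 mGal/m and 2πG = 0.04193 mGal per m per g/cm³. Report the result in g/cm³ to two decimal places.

0.2087 = 0.3086 − 0.04193 × ρ
ρ = (0.3086 − 0.2087) / 0.04193 = 2.38 g/cm³

2.38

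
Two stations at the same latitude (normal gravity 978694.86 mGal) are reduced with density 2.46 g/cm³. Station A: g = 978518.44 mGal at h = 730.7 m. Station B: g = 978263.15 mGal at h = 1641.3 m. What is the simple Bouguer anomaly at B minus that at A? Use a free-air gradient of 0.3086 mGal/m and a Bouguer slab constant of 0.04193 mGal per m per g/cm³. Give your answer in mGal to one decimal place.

Δg_SB(A) = 978518.44 − 978694.86 + 0.3086×730.7 − 0.04193×2.46×730.7 = -26.30 mGal
Δg_SB(B) = 978263.15 − 978694.86 + 0.3086×1641.3 − 0.04193×2.46×1641.3 = -94.50 mGal
Difference = -94.50 − (-26.30) = -68.20 mGal

-68.2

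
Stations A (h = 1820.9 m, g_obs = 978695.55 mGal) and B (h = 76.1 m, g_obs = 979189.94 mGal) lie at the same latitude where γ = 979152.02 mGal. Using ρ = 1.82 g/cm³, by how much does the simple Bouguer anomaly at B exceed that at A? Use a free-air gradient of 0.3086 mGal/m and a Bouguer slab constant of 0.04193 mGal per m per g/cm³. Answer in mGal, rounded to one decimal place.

89.1

Δg_SB(A) = 978695.55 − 979152.02 + 0.3086×1820.9 − 0.04193×1.82×1820.9 = -33.50 mGal
Δg_SB(B) = 979189.94 − 979152.02 + 0.3086×76.1 − 0.04193×1.82×76.1 = 55.60 mGal
Difference = 55.60 − (-33.50) = 89.10 mGal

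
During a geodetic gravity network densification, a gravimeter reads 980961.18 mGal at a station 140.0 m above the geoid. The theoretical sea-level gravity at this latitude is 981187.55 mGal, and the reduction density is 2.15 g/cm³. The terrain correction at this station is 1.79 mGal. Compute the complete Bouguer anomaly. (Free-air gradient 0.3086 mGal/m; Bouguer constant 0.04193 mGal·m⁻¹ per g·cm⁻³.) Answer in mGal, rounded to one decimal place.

Free-air correction = 0.3086 × 140.0 = 43.20 mGal
Free-air anomaly = 980961.18 − 981187.55 + (43.20) = -183.17 mGal
Bouguer slab correction = 0.04193 × 2.15 × 140.0 = 12.62 mGal
Simple Bouguer anomaly = -183.17 − (12.62) = -195.79 mGal
Complete Bouguer anomaly = -195.79 + 1.79 = -194.00 mGal

-194.0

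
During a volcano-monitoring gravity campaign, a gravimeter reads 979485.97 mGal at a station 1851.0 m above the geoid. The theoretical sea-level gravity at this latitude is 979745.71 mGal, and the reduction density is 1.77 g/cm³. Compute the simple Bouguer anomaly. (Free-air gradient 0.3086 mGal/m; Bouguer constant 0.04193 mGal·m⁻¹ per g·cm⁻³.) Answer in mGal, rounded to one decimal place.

Free-air correction = 0.3086 × 1851.0 = 571.22 mGal
Free-air anomaly = 979485.97 − 979745.71 + (571.22) = 311.48 mGal
Bouguer slab correction = 0.04193 × 1.77 × 1851.0 = 137.37 mGal
Simple Bouguer anomaly = 311.48 − (137.37) = 174.11 mGal

174.1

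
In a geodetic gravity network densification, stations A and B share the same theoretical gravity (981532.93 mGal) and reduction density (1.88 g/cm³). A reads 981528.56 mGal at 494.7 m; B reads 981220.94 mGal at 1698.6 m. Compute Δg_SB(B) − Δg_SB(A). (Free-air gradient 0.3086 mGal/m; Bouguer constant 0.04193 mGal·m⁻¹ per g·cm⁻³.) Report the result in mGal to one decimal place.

-31.0

Δg_SB(A) = 981528.56 − 981532.93 + 0.3086×494.7 − 0.04193×1.88×494.7 = 109.30 mGal
Δg_SB(B) = 981220.94 − 981532.93 + 0.3086×1698.6 − 0.04193×1.88×1698.6 = 78.30 mGal
Difference = 78.30 − (109.30) = -31.00 mGal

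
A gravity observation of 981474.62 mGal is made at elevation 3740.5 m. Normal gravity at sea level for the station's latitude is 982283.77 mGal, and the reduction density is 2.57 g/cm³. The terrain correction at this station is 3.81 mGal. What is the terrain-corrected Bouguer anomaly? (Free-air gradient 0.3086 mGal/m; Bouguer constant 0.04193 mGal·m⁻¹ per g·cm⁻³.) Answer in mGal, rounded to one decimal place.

-54.1

Free-air correction = 0.3086 × 3740.5 = 1154.32 mGal
Free-air anomaly = 981474.62 − 982283.77 + (1154.32) = 345.17 mGal
Bouguer slab correction = 0.04193 × 2.57 × 3740.5 = 403.08 mGal
Simple Bouguer anomaly = 345.17 − (403.08) = -57.91 mGal
Complete Bouguer anomaly = -57.91 + 3.81 = -54.10 mGal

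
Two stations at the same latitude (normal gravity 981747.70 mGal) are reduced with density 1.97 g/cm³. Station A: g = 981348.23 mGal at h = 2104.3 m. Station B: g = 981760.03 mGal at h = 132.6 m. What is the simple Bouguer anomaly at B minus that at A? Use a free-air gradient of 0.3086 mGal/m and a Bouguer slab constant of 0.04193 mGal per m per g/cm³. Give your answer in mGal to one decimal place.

-33.8

Δg_SB(A) = 981348.23 − 981747.70 + 0.3086×2104.3 − 0.04193×1.97×2104.3 = 76.10 mGal
Δg_SB(B) = 981760.03 − 981747.70 + 0.3086×132.6 − 0.04193×1.97×132.6 = 42.30 mGal
Difference = 42.30 − (76.10) = -33.80 mGal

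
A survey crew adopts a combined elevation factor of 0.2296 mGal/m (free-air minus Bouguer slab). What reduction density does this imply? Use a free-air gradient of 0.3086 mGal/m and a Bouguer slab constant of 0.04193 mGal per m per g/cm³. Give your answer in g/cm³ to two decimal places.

1.88

0.2296 = 0.3086 − 0.04193 × ρ
ρ = (0.3086 − 0.2296) / 0.04193 = 1.88 g/cm³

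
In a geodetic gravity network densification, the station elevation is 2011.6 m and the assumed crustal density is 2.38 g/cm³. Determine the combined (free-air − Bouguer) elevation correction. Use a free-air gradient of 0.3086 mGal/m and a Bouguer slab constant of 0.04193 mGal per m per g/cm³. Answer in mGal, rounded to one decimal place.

Combined gradient = 0.3086 − 0.04193 × 2.38 = 0.2088066 mGal/m
Combined elevation correction = 0.2088066 × 2011.6 = 420.0 mGal

420.0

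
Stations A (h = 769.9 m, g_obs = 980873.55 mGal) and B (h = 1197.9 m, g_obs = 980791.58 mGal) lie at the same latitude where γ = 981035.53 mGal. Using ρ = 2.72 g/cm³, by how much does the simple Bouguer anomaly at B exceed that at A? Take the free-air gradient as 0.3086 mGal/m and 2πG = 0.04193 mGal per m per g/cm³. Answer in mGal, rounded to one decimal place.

1.3

Δg_SB(A) = 980873.55 − 981035.53 + 0.3086×769.9 − 0.04193×2.72×769.9 = -12.20 mGal
Δg_SB(B) = 980791.58 − 981035.53 + 0.3086×1197.9 − 0.04193×2.72×1197.9 = -10.90 mGal
Difference = -10.90 − (-12.20) = 1.30 mGal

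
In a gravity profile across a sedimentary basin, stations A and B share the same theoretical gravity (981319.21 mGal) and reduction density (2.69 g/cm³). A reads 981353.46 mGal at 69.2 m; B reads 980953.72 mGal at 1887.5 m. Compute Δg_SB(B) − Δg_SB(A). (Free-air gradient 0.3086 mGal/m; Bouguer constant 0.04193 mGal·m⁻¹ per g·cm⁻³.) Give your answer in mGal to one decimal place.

Δg_SB(A) = 981353.46 − 981319.21 + 0.3086×69.2 − 0.04193×2.69×69.2 = 47.80 mGal
Δg_SB(B) = 980953.72 − 981319.21 + 0.3086×1887.5 − 0.04193×2.69×1887.5 = 4.10 mGal
Difference = 4.10 − (47.80) = -43.70 mGal

-43.7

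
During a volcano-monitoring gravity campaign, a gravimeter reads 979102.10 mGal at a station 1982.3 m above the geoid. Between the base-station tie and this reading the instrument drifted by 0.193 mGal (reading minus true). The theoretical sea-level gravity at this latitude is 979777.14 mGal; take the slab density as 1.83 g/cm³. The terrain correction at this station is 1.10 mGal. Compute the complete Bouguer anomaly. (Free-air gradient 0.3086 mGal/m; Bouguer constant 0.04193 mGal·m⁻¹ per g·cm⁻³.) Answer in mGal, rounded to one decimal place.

-214.5

Drift-corrected reading = 979102.10 − (0.193) = 979101.907 mGal
Free-air correction = 0.3086 × 1982.3 = 611.74 mGal
Free-air anomaly = 979101.907 − 979777.14 + (611.74) = -63.493 mGal
Bouguer slab correction = 0.04193 × 1.83 × 1982.3 = 152.11 mGal
Simple Bouguer anomaly = -63.493 − (152.11) = -215.603 mGal
Complete Bouguer anomaly = -215.603 + 1.10 = -214.503 mGal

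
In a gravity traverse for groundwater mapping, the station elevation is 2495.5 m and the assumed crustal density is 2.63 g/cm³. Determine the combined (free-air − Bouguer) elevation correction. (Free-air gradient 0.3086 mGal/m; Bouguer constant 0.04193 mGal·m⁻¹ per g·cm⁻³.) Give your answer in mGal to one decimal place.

Combined gradient = 0.3086 − 0.04193 × 2.63 = 0.1983241 mGal/m
Combined elevation correction = 0.1983241 × 2495.5 = 494.9 mGal

494.9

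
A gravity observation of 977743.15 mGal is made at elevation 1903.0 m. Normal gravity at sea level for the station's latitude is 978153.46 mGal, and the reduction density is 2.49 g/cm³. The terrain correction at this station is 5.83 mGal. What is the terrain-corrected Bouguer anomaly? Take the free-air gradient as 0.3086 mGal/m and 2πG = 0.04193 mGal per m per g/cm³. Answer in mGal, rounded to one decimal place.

Free-air correction = 0.3086 × 1903.0 = 587.27 mGal
Free-air anomaly = 977743.15 − 978153.46 + (587.27) = 176.96 mGal
Bouguer slab correction = 0.04193 × 2.49 × 1903.0 = 198.68 mGal
Simple Bouguer anomaly = 176.96 − (198.68) = -21.72 mGal
Complete Bouguer anomaly = -21.72 + 5.83 = -15.89 mGal

-15.9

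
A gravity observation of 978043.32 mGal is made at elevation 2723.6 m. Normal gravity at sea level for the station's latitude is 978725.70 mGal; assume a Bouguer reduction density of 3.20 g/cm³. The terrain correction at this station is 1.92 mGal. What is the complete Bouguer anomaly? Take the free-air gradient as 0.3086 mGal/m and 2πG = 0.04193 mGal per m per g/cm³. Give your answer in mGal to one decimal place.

Free-air correction = 0.3086 × 2723.6 = 840.50 mGal
Free-air anomaly = 978043.32 − 978725.70 + (840.50) = 158.12 mGal
Bouguer slab correction = 0.04193 × 3.20 × 2723.6 = 365.44 mGal
Simple Bouguer anomaly = 158.12 − (365.44) = -207.32 mGal
Complete Bouguer anomaly = -207.32 + 1.92 = -205.40 mGal

-205.4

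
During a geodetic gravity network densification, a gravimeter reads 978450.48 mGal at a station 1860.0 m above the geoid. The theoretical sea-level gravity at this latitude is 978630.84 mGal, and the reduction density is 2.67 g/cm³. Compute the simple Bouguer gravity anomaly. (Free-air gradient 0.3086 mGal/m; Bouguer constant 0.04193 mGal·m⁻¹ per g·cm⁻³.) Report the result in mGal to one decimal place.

185.4

Free-air correction = 0.3086 × 1860.0 = 574.00 mGal
Free-air anomaly = 978450.48 − 978630.84 + (574.00) = 393.64 mGal
Bouguer slab correction = 0.04193 × 2.67 × 1860.0 = 208.23 mGal
Simple Bouguer anomaly = 393.64 − (208.23) = 185.41 mGal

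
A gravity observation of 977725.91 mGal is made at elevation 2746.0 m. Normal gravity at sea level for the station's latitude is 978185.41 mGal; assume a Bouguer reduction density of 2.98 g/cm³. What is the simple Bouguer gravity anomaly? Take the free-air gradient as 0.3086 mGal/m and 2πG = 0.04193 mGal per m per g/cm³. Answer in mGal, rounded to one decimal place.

Free-air correction = 0.3086 × 2746.0 = 847.42 mGal
Free-air anomaly = 977725.91 − 978185.41 + (847.42) = 387.92 mGal
Bouguer slab correction = 0.04193 × 2.98 × 2746.0 = 343.12 mGal
Simple Bouguer anomaly = 387.92 − (343.12) = 44.80 mGal

44.8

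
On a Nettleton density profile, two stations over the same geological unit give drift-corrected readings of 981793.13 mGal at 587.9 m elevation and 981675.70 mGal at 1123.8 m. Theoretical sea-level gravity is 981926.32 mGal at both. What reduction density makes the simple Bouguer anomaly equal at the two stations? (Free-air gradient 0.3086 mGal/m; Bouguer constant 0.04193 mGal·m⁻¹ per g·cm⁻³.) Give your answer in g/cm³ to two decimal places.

2.13

Δg_obs = 981675.70 − 981793.13 = -117.43 mGal over Δh = 1123.8 − 587.9 = 535.9 m
Equal Bouguer anomalies ⇒ Δg_obs + (0.3086 − 0.04193ρ)·Δh = 0
0.3086 − 0.04193ρ = −Δg_obs/Δh = 0.21913
ρ = (0.3086 − 0.21913) / 0.04193 = 2.13 g/cm³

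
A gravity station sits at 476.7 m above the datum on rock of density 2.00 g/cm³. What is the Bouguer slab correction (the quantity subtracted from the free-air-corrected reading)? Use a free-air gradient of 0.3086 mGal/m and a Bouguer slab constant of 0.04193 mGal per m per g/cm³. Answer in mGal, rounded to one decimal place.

Bouguer slab correction = 0.04193 × 2.00 × 476.7 = 40.0 mGal

40.0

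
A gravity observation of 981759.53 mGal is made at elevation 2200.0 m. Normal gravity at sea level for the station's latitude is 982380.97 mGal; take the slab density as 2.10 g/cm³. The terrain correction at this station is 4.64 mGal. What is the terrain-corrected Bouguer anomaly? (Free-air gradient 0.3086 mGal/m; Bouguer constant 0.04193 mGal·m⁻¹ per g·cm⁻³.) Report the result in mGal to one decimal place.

Free-air correction = 0.3086 × 2200.0 = 678.92 mGal
Free-air anomaly = 981759.53 − 982380.97 + (678.92) = 57.48 mGal
Bouguer slab correction = 0.04193 × 2.10 × 2200.0 = 193.72 mGal
Simple Bouguer anomaly = 57.48 − (193.72) = -136.24 mGal
Complete Bouguer anomaly = -136.24 + 4.64 = -131.60 mGal

-131.6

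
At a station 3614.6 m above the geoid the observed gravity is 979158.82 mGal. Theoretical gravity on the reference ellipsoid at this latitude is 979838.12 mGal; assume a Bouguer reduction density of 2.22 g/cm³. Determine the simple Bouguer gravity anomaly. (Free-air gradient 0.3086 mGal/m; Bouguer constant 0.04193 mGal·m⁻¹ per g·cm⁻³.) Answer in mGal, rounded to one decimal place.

Free-air correction = 0.3086 × 3614.6 = 1115.47 mGal
Free-air anomaly = 979158.82 − 979838.12 + (1115.47) = 436.17 mGal
Bouguer slab correction = 0.04193 × 2.22 × 3614.6 = 336.46 mGal
Simple Bouguer anomaly = 436.17 − (336.46) = 99.71 mGal

99.7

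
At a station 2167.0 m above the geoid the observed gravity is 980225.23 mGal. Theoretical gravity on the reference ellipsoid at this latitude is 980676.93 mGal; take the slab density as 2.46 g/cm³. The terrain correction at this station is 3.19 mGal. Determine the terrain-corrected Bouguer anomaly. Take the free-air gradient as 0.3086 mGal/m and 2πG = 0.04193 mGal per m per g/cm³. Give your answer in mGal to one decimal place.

Free-air correction = 0.3086 × 2167.0 = 668.74 mGal
Free-air anomaly = 980225.23 − 980676.93 + (668.74) = 217.04 mGal
Bouguer slab correction = 0.04193 × 2.46 × 2167.0 = 223.52 mGal
Simple Bouguer anomaly = 217.04 − (223.52) = -6.48 mGal
Complete Bouguer anomaly = -6.48 + 3.19 = -3.29 mGal

-3.3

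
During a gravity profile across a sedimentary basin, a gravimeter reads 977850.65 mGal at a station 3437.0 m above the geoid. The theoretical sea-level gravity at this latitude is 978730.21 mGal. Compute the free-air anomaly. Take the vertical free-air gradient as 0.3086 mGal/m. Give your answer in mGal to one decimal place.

Free-air correction = 0.3086 × 3437.0 = 1060.66 mGal
Free-air anomaly = 977850.65 − 978730.21 + (1060.66) = 181.10 mGal

181.1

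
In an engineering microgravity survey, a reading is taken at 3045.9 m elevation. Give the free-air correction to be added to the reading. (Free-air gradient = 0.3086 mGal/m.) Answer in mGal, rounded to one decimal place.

Free-air correction = 0.3086 × 3045.9 = 940.0 mGal

940.0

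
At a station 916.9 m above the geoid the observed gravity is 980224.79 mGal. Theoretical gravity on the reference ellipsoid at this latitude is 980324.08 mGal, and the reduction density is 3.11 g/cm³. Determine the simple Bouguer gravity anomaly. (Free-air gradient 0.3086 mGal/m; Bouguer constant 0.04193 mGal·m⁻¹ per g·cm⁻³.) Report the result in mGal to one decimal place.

64.1

Free-air correction = 0.3086 × 916.9 = 282.96 mGal
Free-air anomaly = 980224.79 − 980324.08 + (282.96) = 183.67 mGal
Bouguer slab correction = 0.04193 × 3.11 × 916.9 = 119.57 mGal
Simple Bouguer anomaly = 183.67 − (119.57) = 64.10 mGal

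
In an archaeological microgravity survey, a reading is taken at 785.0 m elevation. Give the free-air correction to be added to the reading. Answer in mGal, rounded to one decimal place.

Free-air correction = 0.3086 × 785.0 = 242.3 mGal

242.3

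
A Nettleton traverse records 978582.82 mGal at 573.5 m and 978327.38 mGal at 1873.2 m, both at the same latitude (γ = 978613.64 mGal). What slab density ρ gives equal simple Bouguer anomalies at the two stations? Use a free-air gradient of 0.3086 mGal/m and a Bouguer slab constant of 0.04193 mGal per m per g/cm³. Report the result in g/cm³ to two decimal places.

Δg_obs = 978327.38 − 978582.82 = -255.44 mGal over Δh = 1873.2 − 573.5 = 1299.7 m
Equal Bouguer anomalies ⇒ Δg_obs + (0.3086 − 0.04193ρ)·Δh = 0
0.3086 − 0.04193ρ = −Δg_obs/Δh = 0.19654
ρ = (0.3086 − 0.19654) / 0.04193 = 2.67 g/cm³

2.67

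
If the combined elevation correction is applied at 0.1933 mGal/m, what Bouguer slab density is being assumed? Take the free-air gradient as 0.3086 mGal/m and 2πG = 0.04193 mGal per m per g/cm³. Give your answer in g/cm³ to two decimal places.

0.1933 = 0.3086 − 0.04193 × ρ
ρ = (0.3086 − 0.1933) / 0.04193 = 2.75 g/cm³

2.75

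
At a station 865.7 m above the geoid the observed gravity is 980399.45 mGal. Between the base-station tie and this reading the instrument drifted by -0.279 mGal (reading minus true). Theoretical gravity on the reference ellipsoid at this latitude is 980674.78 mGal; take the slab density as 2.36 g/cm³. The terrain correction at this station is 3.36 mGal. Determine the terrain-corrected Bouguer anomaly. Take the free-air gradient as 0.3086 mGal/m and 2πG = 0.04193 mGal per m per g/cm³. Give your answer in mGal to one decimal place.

-90.2

Drift-corrected reading = 980399.45 − (-0.279) = 980399.729 mGal
Free-air correction = 0.3086 × 865.7 = 267.16 mGal
Free-air anomaly = 980399.729 − 980674.78 + (267.16) = -7.891 mGal
Bouguer slab correction = 0.04193 × 2.36 × 865.7 = 85.67 mGal
Simple Bouguer anomaly = -7.891 − (85.67) = -93.561 mGal
Complete Bouguer anomaly = -93.561 + 3.36 = -90.201 mGal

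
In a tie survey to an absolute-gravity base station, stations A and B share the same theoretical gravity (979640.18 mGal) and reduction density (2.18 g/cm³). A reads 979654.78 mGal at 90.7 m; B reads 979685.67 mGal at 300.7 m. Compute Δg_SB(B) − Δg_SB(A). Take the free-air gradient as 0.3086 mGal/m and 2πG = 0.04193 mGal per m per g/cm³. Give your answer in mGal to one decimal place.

76.5

Δg_SB(A) = 979654.78 − 979640.18 + 0.3086×90.7 − 0.04193×2.18×90.7 = 34.30 mGal
Δg_SB(B) = 979685.67 − 979640.18 + 0.3086×300.7 − 0.04193×2.18×300.7 = 110.80 mGal
Difference = 110.80 − (34.30) = 76.50 mGal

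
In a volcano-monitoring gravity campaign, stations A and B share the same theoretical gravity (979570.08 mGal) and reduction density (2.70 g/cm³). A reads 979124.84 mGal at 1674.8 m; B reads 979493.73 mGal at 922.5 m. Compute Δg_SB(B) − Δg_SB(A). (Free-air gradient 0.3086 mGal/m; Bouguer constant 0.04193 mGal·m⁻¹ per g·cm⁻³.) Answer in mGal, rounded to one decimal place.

221.9

Δg_SB(A) = 979124.84 − 979570.08 + 0.3086×1674.8 − 0.04193×2.70×1674.8 = -118.00 mGal
Δg_SB(B) = 979493.73 − 979570.08 + 0.3086×922.5 − 0.04193×2.70×922.5 = 103.90 mGal
Difference = 103.90 − (-118.00) = 221.90 mGal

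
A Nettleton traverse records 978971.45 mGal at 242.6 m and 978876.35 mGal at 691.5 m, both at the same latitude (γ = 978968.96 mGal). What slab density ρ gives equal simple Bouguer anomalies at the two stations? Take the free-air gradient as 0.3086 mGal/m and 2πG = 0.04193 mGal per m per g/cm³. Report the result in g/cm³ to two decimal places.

2.31

Δg_obs = 978876.35 − 978971.45 = -95.10 mGal over Δh = 691.5 − 242.6 = 448.9 m
Equal Bouguer anomalies ⇒ Δg_obs + (0.3086 − 0.04193ρ)·Δh = 0
0.3086 − 0.04193ρ = −Δg_obs/Δh = 0.21185
ρ = (0.3086 − 0.21185) / 0.04193 = 2.31 g/cm³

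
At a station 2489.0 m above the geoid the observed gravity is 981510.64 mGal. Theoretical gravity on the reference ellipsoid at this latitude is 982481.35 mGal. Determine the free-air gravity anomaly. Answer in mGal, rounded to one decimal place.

Free-air correction = 0.3086 × 2489.0 = 768.11 mGal
Free-air anomaly = 981510.64 − 982481.35 + (768.11) = -202.60 mGal

-202.6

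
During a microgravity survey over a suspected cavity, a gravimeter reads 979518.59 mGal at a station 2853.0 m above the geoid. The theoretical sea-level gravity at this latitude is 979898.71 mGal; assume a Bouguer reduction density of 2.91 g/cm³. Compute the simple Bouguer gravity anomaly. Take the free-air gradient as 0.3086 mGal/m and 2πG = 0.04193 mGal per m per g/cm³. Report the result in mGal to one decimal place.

152.2

Free-air correction = 0.3086 × 2853.0 = 880.44 mGal
Free-air anomaly = 979518.59 − 979898.71 + (880.44) = 500.32 mGal
Bouguer slab correction = 0.04193 × 2.91 × 2853.0 = 348.11 mGal
Simple Bouguer anomaly = 500.32 − (348.11) = 152.21 mGal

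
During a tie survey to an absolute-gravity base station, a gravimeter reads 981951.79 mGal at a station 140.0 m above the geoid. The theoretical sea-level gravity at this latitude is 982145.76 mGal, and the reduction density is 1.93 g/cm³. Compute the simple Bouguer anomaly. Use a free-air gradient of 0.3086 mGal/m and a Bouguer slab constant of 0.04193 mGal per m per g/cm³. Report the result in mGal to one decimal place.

-162.1

Free-air correction = 0.3086 × 140.0 = 43.20 mGal
Free-air anomaly = 981951.79 − 982145.76 + (43.20) = -150.77 mGal
Bouguer slab correction = 0.04193 × 1.93 × 140.0 = 11.33 mGal
Simple Bouguer anomaly = -150.77 − (11.33) = -162.10 mGal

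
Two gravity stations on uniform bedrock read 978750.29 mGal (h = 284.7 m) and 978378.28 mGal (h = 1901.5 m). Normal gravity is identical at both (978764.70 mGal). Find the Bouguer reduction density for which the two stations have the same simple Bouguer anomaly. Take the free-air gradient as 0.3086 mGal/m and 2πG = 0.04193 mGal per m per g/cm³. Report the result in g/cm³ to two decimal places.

Δg_obs = 978378.28 − 978750.29 = -372.01 mGal over Δh = 1901.5 − 284.7 = 1616.8 m
Equal Bouguer anomalies ⇒ Δg_obs + (0.3086 − 0.04193ρ)·Δh = 0
0.3086 − 0.04193ρ = −Δg_obs/Δh = 0.23009
ρ = (0.3086 − 0.23009) / 0.04193 = 1.87 g/cm³

1.87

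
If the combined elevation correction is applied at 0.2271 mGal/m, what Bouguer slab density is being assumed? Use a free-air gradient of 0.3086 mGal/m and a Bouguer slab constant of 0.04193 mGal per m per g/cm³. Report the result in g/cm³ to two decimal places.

1.94

0.2271 = 0.3086 − 0.04193 × ρ
ρ = (0.3086 − 0.2271) / 0.04193 = 1.94 g/cm³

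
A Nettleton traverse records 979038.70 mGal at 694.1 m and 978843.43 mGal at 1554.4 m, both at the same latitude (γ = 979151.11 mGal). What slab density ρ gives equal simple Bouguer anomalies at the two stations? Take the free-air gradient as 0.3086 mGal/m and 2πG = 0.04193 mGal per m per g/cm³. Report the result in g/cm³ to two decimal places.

1.95

Δg_obs = 978843.43 − 979038.70 = -195.27 mGal over Δh = 1554.4 − 694.1 = 860.3 m
Equal Bouguer anomalies ⇒ Δg_obs + (0.3086 − 0.04193ρ)·Δh = 0
0.3086 − 0.04193ρ = −Δg_obs/Δh = 0.22698
ρ = (0.3086 − 0.22698) / 0.04193 = 1.95 g/cm³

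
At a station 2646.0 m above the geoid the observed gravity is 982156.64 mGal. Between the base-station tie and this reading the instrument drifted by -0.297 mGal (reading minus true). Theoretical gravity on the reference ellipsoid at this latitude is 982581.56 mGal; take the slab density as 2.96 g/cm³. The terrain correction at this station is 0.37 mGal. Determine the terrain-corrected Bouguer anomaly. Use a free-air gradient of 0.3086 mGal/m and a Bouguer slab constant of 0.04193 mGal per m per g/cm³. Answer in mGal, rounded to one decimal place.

Drift-corrected reading = 982156.64 − (-0.297) = 982156.937 mGal
Free-air correction = 0.3086 × 2646.0 = 816.56 mGal
Free-air anomaly = 982156.937 − 982581.56 + (816.56) = 391.937 mGal
Bouguer slab correction = 0.04193 × 2.96 × 2646.0 = 328.40 mGal
Simple Bouguer anomaly = 391.937 − (328.40) = 63.537 mGal
Complete Bouguer anomaly = 63.537 + 0.37 = 63.907 mGal

63.9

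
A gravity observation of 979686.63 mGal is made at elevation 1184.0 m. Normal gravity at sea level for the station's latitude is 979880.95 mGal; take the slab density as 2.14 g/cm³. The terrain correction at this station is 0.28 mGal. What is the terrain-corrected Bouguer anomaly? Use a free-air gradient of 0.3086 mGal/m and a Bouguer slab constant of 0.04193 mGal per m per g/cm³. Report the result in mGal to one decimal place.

65.1

Free-air correction = 0.3086 × 1184.0 = 365.38 mGal
Free-air anomaly = 979686.63 − 979880.95 + (365.38) = 171.06 mGal
Bouguer slab correction = 0.04193 × 2.14 × 1184.0 = 106.24 mGal
Simple Bouguer anomaly = 171.06 − (106.24) = 64.82 mGal
Complete Bouguer anomaly = 64.82 + 0.28 = 65.10 mGal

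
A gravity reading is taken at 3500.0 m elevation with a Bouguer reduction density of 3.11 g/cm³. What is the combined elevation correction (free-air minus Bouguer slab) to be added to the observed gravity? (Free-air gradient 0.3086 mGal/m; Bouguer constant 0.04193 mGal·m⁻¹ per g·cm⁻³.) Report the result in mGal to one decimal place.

623.7

Combined gradient = 0.3086 − 0.04193 × 3.11 = 0.1781977 mGal/m
Combined elevation correction = 0.1781977 × 3500.0 = 623.7 mGal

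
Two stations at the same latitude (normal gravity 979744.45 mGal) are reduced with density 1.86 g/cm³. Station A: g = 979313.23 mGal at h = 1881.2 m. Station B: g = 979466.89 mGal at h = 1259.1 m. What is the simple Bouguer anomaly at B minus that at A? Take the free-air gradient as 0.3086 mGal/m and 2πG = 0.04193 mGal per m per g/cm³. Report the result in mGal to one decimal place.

10.2

Δg_SB(A) = 979313.23 − 979744.45 + 0.3086×1881.2 − 0.04193×1.86×1881.2 = 2.60 mGal
Δg_SB(B) = 979466.89 − 979744.45 + 0.3086×1259.1 − 0.04193×1.86×1259.1 = 12.80 mGal
Difference = 12.80 − (2.60) = 10.20 mGal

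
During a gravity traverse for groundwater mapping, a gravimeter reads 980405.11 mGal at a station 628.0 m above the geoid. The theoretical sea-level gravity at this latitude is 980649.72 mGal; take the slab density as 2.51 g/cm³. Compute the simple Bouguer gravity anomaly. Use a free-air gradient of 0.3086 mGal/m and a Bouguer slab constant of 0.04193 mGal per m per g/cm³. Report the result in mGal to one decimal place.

-116.9

Free-air correction = 0.3086 × 628.0 = 193.80 mGal
Free-air anomaly = 980405.11 − 980649.72 + (193.80) = -50.81 mGal
Bouguer slab correction = 0.04193 × 2.51 × 628.0 = 66.09 mGal
Simple Bouguer anomaly = -50.81 − (66.09) = -116.90 mGal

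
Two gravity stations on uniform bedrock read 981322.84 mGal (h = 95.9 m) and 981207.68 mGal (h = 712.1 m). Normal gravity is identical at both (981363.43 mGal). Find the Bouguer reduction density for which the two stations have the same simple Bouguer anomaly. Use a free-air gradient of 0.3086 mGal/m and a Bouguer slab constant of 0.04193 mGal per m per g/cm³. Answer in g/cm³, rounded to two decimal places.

2.90

Δg_obs = 981207.68 − 981322.84 = -115.16 mGal over Δh = 712.1 − 95.9 = 616.2 m
Equal Bouguer anomalies ⇒ Δg_obs + (0.3086 − 0.04193ρ)·Δh = 0
0.3086 − 0.04193ρ = −Δg_obs/Δh = 0.18689
ρ = (0.3086 − 0.18689) / 0.04193 = 2.90 g/cm³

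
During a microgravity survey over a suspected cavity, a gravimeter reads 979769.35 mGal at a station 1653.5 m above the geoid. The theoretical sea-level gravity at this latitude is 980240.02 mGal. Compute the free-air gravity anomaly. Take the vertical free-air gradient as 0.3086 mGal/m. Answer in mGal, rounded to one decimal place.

Free-air correction = 0.3086 × 1653.5 = 510.27 mGal
Free-air anomaly = 979769.35 − 980240.02 + (510.27) = 39.60 mGal

39.6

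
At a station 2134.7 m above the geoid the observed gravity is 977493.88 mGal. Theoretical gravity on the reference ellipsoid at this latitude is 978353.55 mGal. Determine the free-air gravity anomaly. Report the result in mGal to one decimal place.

-200.9

Free-air correction = 0.3086 × 2134.7 = 658.77 mGal
Free-air anomaly = 977493.88 − 978353.55 + (658.77) = -200.90 mGal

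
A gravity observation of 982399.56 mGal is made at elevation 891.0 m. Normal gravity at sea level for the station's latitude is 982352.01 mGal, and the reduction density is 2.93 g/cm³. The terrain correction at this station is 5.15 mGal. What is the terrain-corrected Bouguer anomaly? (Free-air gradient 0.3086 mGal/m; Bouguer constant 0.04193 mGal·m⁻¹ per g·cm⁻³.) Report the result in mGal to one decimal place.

218.2

Free-air correction = 0.3086 × 891.0 = 274.96 mGal
Free-air anomaly = 982399.56 − 982352.01 + (274.96) = 322.51 mGal
Bouguer slab correction = 0.04193 × 2.93 × 891.0 = 109.46 mGal
Simple Bouguer anomaly = 322.51 − (109.46) = 213.05 mGal
Complete Bouguer anomaly = 213.05 + 5.15 = 218.20 mGal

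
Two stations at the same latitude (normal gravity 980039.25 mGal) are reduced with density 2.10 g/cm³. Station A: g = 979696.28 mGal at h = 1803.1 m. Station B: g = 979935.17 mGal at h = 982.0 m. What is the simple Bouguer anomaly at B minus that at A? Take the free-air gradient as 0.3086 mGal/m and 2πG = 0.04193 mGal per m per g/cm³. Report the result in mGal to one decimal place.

Δg_SB(A) = 979696.28 − 980039.25 + 0.3086×1803.1 − 0.04193×2.10×1803.1 = 54.70 mGal
Δg_SB(B) = 979935.17 − 980039.25 + 0.3086×982.0 − 0.04193×2.10×982.0 = 112.50 mGal
Difference = 112.50 − (54.70) = 57.80 mGal

57.8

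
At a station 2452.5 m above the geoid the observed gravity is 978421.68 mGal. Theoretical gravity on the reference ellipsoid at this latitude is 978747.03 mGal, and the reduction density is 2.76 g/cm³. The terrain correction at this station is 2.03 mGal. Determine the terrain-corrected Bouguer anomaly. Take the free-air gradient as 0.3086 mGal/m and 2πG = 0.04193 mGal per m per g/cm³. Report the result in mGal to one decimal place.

Free-air correction = 0.3086 × 2452.5 = 756.84 mGal
Free-air anomaly = 978421.68 − 978747.03 + (756.84) = 431.49 mGal
Bouguer slab correction = 0.04193 × 2.76 × 2452.5 = 283.82 mGal
Simple Bouguer anomaly = 431.49 − (283.82) = 147.67 mGal
Complete Bouguer anomaly = 147.67 + 2.03 = 149.70 mGal

149.7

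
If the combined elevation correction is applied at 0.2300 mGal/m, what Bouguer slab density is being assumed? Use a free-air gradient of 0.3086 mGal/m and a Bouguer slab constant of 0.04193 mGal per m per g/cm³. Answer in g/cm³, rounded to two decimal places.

1.87

0.2300 = 0.3086 − 0.04193 × ρ
ρ = (0.3086 − 0.2300) / 0.04193 = 1.87 g/cm³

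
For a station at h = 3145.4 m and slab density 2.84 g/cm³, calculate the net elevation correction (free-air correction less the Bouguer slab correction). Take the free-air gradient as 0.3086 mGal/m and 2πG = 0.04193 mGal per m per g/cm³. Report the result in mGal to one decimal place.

Combined gradient = 0.3086 − 0.04193 × 2.84 = 0.1895188 mGal/m
Combined elevation correction = 0.1895188 × 3145.4 = 596.1 mGal

596.1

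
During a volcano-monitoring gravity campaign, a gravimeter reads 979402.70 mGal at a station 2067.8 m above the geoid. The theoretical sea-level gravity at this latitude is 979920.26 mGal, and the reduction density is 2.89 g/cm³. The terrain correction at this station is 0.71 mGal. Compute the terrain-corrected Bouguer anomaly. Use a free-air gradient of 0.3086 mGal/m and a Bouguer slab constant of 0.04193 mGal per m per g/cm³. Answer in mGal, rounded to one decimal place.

Free-air correction = 0.3086 × 2067.8 = 638.12 mGal
Free-air anomaly = 979402.70 − 979920.26 + (638.12) = 120.56 mGal
Bouguer slab correction = 0.04193 × 2.89 × 2067.8 = 250.57 mGal
Simple Bouguer anomaly = 120.56 − (250.57) = -130.01 mGal
Complete Bouguer anomaly = -130.01 + 0.71 = -129.30 mGal

-129.3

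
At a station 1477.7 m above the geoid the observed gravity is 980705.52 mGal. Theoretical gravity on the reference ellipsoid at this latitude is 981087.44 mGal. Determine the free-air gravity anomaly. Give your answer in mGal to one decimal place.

Free-air correction = 0.3086 × 1477.7 = 456.02 mGal
Free-air anomaly = 980705.52 − 981087.44 + (456.02) = 74.10 mGal

74.1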